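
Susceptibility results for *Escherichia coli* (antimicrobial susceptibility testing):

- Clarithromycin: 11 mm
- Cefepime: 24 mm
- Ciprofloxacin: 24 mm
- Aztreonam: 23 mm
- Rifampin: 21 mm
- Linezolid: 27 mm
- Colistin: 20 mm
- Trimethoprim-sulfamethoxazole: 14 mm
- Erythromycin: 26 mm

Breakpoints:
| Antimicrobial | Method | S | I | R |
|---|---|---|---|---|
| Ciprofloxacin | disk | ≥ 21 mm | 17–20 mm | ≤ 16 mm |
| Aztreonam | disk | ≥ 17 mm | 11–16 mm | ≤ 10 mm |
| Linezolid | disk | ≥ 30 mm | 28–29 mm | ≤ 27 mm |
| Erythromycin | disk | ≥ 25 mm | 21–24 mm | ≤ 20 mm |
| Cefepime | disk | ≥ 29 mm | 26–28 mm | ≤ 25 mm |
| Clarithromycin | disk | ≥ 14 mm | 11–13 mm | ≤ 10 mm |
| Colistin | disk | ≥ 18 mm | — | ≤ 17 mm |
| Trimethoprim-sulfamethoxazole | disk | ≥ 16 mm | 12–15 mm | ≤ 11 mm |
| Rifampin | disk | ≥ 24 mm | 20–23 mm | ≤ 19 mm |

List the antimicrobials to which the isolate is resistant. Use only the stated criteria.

cefepime, linezolid

Clarithromycin 11 mm: in 11–13 mm → intermediate
Cefepime (24 mm) ≤ 25 mm — R
Ciprofloxacin: 24 mm is ≥ 21 mm — Susceptible
Aztreonam (23 mm) ≥ 17 mm ⇒ Susceptible
Rifampin (21 mm) in 20–23 mm ⇒ I
Linezolid (27 mm) ≤ 27 mm → resistant
Colistin 20 mm: ≥ 18 mm — Susceptible
Trimethoprim-sulfamethoxazole (14 mm) in 12–15 mm → intermediate
Erythromycin 26 mm: ≥ 25 mm — Susceptible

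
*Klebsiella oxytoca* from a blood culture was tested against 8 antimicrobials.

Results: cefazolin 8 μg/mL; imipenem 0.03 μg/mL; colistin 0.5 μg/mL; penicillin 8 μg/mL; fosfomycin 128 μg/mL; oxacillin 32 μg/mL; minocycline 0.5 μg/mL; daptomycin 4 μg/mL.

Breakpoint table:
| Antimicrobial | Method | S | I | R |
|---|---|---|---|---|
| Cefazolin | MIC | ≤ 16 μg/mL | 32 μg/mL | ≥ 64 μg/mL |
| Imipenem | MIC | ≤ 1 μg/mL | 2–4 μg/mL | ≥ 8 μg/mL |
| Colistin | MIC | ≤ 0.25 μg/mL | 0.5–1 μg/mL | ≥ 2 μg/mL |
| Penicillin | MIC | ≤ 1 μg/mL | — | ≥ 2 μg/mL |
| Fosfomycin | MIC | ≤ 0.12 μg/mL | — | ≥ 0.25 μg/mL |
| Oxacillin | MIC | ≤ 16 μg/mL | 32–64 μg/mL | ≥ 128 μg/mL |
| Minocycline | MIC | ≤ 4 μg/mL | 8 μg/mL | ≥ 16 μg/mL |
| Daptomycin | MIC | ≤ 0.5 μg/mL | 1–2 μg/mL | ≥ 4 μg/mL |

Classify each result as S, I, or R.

Cefazolin (8 μg/mL) ≤ 16 μg/mL — Susceptible
Imipenem 0.03 μg/mL: ≤ 1 μg/mL → susceptible
Colistin: 0.5 μg/mL is in 0.5–1 μg/mL → I
Penicillin 8 μg/mL: ≥ 2 μg/mL — R
Fosfomycin (128 μg/mL) ≥ 0.25 μg/mL — resistant
Oxacillin (32 μg/mL) in 32–64 μg/mL ⇒ Intermediate
Minocycline (0.5 μg/mL) ≤ 4 μg/mL ⇒ susceptible
Daptomycin (4 μg/mL) ≥ 4 μg/mL — R

S, S, I, R, R, I, S, R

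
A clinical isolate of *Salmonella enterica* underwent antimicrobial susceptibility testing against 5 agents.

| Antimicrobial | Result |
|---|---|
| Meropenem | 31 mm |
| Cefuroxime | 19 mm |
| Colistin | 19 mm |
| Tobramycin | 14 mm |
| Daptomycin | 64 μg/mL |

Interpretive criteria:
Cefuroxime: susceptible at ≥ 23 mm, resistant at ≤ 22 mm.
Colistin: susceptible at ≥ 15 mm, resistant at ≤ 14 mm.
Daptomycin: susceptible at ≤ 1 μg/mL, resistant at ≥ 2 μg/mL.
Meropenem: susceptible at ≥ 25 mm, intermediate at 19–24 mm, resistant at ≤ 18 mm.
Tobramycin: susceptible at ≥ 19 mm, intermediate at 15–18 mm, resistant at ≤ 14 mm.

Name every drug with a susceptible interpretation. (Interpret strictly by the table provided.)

Meropenem 31 mm: ≥ 25 mm → susceptible
Cefuroxime (19 mm) ≤ 22 mm ⇒ R
Colistin 19 mm: ≥ 15 mm — Susceptible
Tobramycin: 14 mm is ≤ 14 mm → Resistant
Daptomycin (64 μg/mL) ≥ 2 μg/mL → resistant

meropenem, colistin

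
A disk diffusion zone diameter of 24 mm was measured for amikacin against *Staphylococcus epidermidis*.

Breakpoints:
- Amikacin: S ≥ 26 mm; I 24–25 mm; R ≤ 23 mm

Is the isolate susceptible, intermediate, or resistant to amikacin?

Amikacin 24 mm: in 24–25 mm → Intermediate

I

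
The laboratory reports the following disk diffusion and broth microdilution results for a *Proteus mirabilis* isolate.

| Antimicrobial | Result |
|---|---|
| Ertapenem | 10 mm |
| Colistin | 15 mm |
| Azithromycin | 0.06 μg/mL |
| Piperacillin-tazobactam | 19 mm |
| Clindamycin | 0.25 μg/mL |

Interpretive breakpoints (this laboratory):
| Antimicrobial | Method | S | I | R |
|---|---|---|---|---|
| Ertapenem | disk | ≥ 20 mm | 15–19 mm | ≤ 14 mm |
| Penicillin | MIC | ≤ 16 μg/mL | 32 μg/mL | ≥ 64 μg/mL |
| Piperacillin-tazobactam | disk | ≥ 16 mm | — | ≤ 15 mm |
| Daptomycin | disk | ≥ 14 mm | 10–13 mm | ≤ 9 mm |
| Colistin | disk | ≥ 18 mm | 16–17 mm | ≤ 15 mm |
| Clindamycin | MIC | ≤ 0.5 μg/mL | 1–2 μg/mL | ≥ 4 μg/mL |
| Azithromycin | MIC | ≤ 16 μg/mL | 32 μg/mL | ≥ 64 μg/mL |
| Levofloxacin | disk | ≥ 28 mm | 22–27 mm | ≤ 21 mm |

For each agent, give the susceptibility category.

Ertapenem (10 mm) ≤ 14 mm → Resistant
Colistin (15 mm) ≤ 15 mm → resistant
Azithromycin 0.06 μg/mL: ≤ 16 μg/mL ⇒ S
Piperacillin-tazobactam (19 mm) ≥ 16 mm ⇒ S
Clindamycin 0.25 μg/mL: ≤ 0.5 μg/mL ⇒ susceptible

R, R, S, S, S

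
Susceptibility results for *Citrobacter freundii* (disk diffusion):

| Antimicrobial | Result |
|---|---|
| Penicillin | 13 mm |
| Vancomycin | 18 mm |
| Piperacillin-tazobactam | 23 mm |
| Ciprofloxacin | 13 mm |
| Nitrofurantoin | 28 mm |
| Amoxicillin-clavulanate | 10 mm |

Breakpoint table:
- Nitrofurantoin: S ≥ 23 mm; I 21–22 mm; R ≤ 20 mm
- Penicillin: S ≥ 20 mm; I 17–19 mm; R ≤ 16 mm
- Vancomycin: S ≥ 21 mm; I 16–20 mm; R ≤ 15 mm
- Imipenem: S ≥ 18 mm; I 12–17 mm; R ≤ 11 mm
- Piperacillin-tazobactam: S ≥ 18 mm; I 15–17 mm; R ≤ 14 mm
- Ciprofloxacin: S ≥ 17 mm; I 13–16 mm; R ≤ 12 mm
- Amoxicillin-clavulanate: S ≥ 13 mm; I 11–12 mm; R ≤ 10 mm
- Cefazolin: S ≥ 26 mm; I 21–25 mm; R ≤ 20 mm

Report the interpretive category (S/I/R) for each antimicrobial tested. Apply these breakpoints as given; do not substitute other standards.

Penicillin: 13 mm is ≤ 16 mm → Resistant
Vancomycin (18 mm) in 16–20 mm — I
Piperacillin-tazobactam: 23 mm is ≥ 18 mm ⇒ Susceptible
Ciprofloxacin (13 mm) in 13–16 mm ⇒ intermediate
Nitrofurantoin (28 mm) ≥ 23 mm → susceptible
Amoxicillin-clavulanate (10 mm) ≤ 10 mm — R

R, I, S, I, S, R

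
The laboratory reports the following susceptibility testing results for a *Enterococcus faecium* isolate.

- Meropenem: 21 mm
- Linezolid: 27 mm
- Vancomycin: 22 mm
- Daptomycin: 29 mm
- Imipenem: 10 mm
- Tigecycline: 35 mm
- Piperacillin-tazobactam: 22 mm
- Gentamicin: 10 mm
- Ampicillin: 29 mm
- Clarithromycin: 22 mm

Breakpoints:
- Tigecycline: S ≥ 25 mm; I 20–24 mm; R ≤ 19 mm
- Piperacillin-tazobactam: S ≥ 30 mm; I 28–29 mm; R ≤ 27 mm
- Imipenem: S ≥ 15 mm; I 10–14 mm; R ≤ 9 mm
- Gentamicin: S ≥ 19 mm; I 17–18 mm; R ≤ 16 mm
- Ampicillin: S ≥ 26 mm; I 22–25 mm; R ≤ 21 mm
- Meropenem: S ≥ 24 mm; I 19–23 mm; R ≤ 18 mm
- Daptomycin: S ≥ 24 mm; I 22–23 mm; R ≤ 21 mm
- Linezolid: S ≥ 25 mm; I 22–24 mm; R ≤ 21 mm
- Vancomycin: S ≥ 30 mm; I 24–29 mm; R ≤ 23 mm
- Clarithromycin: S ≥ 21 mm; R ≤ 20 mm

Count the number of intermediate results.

2

Meropenem (21 mm) in 19–23 mm ⇒ I
Linezolid 27 mm: ≥ 25 mm ⇒ S
Vancomycin 22 mm: ≤ 23 mm ⇒ Resistant
Daptomycin 29 mm: ≥ 24 mm — susceptible
Imipenem 10 mm: in 10–14 mm ⇒ Intermediate
Tigecycline 35 mm: ≥ 25 mm ⇒ S
Piperacillin-tazobactam (22 mm) ≤ 27 mm ⇒ Resistant
Gentamicin (10 mm) ≤ 16 mm → R
Ampicillin 29 mm: ≥ 26 mm → Susceptible
Clarithromycin (22 mm) ≥ 21 mm — Susceptible
Intermediate: 2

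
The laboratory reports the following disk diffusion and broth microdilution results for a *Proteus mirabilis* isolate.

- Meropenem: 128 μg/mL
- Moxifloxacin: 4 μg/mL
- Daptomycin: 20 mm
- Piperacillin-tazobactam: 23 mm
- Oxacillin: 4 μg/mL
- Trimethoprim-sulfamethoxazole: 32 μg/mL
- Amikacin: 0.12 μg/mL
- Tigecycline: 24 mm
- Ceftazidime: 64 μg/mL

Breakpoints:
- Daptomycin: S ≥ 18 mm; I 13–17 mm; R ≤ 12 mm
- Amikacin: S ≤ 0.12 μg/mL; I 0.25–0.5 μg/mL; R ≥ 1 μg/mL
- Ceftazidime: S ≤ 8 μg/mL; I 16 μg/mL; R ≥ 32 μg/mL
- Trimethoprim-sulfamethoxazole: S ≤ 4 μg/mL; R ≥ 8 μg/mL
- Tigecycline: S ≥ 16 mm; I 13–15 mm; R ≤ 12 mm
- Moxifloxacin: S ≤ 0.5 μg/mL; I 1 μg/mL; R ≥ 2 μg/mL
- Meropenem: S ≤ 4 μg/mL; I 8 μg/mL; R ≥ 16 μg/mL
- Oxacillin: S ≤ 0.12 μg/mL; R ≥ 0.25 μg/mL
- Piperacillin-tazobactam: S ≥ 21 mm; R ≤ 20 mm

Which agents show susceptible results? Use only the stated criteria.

Meropenem (128 μg/mL) ≥ 16 μg/mL → resistant
Moxifloxacin 4 μg/mL: ≥ 2 μg/mL ⇒ R
Daptomycin: 20 mm is ≥ 18 mm ⇒ susceptible
Piperacillin-tazobactam: 23 mm is ≥ 21 mm → susceptible
Oxacillin 4 μg/mL: ≥ 0.25 μg/mL ⇒ resistant
Trimethoprim-sulfamethoxazole 32 μg/mL: ≥ 8 μg/mL — resistant
Amikacin 0.12 μg/mL: ≤ 0.12 μg/mL — Susceptible
Tigecycline: 24 mm is ≥ 16 mm — susceptible
Ceftazidime: 64 μg/mL is ≥ 32 μg/mL — resistant

daptomycin, piperacillin-tazobactam, amikacin, tigecycline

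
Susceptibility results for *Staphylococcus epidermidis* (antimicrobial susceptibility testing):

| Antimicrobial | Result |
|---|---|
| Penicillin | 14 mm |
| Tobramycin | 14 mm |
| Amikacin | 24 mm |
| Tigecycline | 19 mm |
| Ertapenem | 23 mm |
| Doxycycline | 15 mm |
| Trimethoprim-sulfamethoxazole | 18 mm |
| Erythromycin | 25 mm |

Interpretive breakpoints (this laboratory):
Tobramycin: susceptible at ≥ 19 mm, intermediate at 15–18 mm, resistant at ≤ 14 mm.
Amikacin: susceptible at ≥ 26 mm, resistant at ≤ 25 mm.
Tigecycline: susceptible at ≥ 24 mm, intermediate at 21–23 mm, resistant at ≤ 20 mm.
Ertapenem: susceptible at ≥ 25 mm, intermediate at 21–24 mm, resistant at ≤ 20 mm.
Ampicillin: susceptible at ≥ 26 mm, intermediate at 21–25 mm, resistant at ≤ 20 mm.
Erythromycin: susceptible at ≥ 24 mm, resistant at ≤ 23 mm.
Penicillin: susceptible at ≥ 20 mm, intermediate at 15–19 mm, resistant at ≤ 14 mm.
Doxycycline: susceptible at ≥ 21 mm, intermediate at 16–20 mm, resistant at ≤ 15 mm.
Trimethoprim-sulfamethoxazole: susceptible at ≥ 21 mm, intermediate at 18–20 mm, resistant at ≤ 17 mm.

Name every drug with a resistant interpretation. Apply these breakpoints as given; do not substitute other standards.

penicillin, tobramycin, amikacin, tigecycline, doxycycline

Penicillin 14 mm: ≤ 14 mm — Resistant
Tobramycin: 14 mm is ≤ 14 mm → Resistant
Amikacin (24 mm) ≤ 25 mm — R
Tigecycline: 19 mm is ≤ 20 mm → R
Ertapenem (23 mm) in 21–24 mm → I
Doxycycline (15 mm) ≤ 15 mm ⇒ Resistant
Trimethoprim-sulfamethoxazole (18 mm) in 18–20 mm → intermediate
Erythromycin 25 mm: ≥ 24 mm → Susceptible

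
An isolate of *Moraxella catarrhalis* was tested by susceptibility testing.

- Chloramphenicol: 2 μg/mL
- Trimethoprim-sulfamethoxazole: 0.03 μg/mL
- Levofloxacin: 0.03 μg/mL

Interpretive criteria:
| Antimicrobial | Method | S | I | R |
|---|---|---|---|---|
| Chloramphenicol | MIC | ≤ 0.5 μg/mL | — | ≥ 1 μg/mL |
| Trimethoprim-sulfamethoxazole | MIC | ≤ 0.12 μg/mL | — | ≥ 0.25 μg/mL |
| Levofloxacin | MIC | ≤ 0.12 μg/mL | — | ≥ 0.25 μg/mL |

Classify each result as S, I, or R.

Chloramphenicol (2 μg/mL) ≥ 1 μg/mL — R
Trimethoprim-sulfamethoxazole 0.03 μg/mL: ≤ 0.12 μg/mL → Susceptible
Levofloxacin (0.03 μg/mL) ≤ 0.12 μg/mL → S

R, S, S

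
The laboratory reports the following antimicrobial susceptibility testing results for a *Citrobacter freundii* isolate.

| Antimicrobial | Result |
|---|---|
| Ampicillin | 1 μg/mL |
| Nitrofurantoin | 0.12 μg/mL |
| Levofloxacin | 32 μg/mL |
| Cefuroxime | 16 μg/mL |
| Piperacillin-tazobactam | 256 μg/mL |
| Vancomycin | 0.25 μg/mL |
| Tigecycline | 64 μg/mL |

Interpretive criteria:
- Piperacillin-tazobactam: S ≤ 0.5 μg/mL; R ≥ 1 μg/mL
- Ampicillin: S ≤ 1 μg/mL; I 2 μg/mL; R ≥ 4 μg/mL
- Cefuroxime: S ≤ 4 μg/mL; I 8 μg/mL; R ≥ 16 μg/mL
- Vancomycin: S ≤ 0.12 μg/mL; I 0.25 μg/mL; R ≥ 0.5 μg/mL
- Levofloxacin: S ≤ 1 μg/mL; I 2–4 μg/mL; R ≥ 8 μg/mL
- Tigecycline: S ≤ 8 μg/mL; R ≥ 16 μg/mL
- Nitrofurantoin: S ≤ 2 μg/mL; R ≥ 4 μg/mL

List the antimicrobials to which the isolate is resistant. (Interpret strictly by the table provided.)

Ampicillin 1 μg/mL: ≤ 1 μg/mL — Susceptible
Nitrofurantoin: 0.12 μg/mL is ≤ 2 μg/mL ⇒ S
Levofloxacin (32 μg/mL) ≥ 8 μg/mL → Resistant
Cefuroxime (16 μg/mL) ≥ 16 μg/mL — R
Piperacillin-tazobactam: 256 μg/mL is ≥ 1 μg/mL — resistant
Vancomycin (0.25 μg/mL) = 0.25 μg/mL → intermediate
Tigecycline 64 μg/mL: ≥ 16 μg/mL — resistant

levofloxacin, cefuroxime, piperacillin-tazobactam, tigecycline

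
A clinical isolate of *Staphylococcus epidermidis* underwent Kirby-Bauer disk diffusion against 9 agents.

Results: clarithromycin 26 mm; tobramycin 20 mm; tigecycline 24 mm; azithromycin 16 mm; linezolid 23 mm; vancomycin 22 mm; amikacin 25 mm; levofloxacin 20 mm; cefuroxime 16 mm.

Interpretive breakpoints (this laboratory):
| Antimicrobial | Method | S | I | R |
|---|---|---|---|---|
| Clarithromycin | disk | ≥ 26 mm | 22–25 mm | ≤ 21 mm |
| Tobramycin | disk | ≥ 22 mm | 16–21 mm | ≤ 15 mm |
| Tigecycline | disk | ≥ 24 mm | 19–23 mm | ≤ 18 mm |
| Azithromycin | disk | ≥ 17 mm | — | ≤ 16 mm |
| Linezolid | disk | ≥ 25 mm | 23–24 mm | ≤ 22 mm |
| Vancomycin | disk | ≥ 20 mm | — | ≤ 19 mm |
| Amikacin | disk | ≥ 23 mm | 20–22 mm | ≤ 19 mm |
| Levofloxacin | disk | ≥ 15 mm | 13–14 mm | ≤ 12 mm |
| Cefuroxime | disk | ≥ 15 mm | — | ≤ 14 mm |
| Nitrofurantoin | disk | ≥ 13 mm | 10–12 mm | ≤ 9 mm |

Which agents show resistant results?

Clarithromycin 26 mm: ≥ 26 mm → Susceptible
Tobramycin: 20 mm is in 16–21 mm ⇒ Intermediate
Tigecycline (24 mm) ≥ 24 mm — susceptible
Azithromycin 16 mm: ≤ 16 mm — R
Linezolid 23 mm: in 23–24 mm ⇒ I
Vancomycin: 22 mm is ≥ 20 mm — Susceptible
Amikacin: 25 mm is ≥ 23 mm → susceptible
Levofloxacin: 20 mm is ≥ 15 mm — Susceptible
Cefuroxime (16 mm) ≥ 15 mm — S

azithromycin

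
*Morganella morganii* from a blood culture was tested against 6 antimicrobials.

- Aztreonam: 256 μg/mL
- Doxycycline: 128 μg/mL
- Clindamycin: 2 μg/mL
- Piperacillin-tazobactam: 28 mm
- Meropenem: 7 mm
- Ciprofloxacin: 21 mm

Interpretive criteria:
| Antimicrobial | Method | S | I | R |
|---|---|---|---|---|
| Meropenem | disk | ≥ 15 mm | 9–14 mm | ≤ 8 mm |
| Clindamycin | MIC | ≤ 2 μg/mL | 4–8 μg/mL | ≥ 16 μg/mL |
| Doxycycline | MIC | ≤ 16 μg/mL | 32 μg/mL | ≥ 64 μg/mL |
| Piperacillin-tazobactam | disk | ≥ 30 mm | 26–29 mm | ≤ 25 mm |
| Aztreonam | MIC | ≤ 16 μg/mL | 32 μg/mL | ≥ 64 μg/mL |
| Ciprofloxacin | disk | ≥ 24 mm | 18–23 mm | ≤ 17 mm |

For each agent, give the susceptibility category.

Aztreonam (256 μg/mL) ≥ 64 μg/mL — Resistant
Doxycycline 128 μg/mL: ≥ 64 μg/mL → Resistant
Clindamycin (2 μg/mL) ≤ 2 μg/mL ⇒ S
Piperacillin-tazobactam: 28 mm is in 26–29 mm ⇒ I
Meropenem 7 mm: ≤ 8 mm ⇒ R
Ciprofloxacin: 21 mm is in 18–23 mm → Intermediate

R, R, S, I, R, I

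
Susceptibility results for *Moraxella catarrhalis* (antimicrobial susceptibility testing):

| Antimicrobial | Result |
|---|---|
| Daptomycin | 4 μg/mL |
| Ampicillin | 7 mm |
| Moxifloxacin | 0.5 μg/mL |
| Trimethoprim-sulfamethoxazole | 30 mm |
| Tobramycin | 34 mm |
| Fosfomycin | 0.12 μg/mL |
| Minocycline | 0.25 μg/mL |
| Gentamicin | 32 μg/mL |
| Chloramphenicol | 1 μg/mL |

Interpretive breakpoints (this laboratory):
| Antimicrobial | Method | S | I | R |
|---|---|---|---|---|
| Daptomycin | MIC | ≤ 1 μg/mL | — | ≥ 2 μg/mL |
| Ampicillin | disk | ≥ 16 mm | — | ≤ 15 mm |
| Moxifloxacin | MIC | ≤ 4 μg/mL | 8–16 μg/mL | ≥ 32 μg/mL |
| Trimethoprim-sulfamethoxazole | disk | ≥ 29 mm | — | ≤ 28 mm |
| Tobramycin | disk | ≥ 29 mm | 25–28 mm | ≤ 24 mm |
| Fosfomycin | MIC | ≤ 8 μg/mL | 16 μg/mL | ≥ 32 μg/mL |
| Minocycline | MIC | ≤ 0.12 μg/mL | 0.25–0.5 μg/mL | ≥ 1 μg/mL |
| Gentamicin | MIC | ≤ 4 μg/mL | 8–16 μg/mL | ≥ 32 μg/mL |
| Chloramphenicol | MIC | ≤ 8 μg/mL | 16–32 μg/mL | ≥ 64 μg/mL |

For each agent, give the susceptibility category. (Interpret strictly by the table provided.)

Daptomycin: 4 μg/mL is ≥ 2 μg/mL — R
Ampicillin 7 mm: ≤ 15 mm → R
Moxifloxacin (0.5 μg/mL) ≤ 4 μg/mL ⇒ S
Trimethoprim-sulfamethoxazole 30 mm: ≥ 29 mm — Susceptible
Tobramycin: 34 mm is ≥ 29 mm — Susceptible
Fosfomycin 0.12 μg/mL: ≤ 8 μg/mL — susceptible
Minocycline: 0.25 μg/mL is in 0.25–0.5 μg/mL ⇒ I
Gentamicin: 32 μg/mL is ≥ 32 μg/mL ⇒ R
Chloramphenicol 1 μg/mL: ≤ 8 μg/mL ⇒ S

R, R, S, S, S, S, I, R, S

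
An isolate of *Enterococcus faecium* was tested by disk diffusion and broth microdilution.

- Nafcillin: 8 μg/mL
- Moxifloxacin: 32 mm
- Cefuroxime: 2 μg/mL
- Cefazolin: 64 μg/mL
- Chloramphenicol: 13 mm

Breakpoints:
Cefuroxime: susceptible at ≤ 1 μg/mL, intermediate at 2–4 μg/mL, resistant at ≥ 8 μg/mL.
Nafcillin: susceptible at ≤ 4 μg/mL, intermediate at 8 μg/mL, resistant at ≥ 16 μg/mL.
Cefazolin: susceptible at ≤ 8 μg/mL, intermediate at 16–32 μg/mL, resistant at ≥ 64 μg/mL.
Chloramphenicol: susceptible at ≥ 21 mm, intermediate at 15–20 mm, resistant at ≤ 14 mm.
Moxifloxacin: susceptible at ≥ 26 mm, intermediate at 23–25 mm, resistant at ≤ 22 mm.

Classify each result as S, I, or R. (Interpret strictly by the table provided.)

I, S, I, R, R

Nafcillin (8 μg/mL) = 8 μg/mL → I
Moxifloxacin (32 mm) ≥ 26 mm → susceptible
Cefuroxime: 2 μg/mL is in 2–4 μg/mL → I
Cefazolin (64 μg/mL) ≥ 64 μg/mL — Resistant
Chloramphenicol: 13 mm is ≤ 14 mm → resistant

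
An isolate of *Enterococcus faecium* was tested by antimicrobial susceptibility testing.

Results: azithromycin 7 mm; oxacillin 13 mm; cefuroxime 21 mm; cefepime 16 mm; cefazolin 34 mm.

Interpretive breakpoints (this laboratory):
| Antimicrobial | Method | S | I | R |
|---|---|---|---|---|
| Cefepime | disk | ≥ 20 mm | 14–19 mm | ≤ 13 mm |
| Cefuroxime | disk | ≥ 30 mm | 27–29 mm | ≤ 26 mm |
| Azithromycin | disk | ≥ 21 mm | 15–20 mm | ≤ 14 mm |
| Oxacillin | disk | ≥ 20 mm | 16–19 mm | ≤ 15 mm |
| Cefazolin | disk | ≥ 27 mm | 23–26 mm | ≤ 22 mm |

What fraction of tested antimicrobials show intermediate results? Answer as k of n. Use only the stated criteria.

Azithromycin 7 mm: ≤ 14 mm → resistant
Oxacillin: 13 mm is ≤ 15 mm — resistant
Cefuroxime: 21 mm is ≤ 26 mm ⇒ Resistant
Cefepime 16 mm: in 14–19 mm ⇒ I
Cefazolin: 34 mm is ≥ 27 mm → S
Intermediate: 1/5

1 of 5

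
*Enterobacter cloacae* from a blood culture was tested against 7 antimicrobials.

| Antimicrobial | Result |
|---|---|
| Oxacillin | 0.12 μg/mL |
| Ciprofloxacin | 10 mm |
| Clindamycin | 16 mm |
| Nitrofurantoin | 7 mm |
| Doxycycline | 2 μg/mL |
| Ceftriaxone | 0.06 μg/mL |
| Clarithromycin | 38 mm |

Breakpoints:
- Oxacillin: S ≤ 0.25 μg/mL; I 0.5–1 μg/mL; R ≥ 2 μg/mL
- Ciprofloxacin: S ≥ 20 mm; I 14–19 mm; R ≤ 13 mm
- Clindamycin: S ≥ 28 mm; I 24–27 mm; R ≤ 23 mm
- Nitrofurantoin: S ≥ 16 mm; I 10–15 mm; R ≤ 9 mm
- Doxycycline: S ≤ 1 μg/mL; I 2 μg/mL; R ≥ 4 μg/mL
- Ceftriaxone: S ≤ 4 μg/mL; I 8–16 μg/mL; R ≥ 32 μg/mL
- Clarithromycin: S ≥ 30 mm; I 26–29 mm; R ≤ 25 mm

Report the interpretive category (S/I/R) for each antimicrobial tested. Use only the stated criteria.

Oxacillin 0.12 μg/mL: ≤ 0.25 μg/mL — S
Ciprofloxacin (10 mm) ≤ 13 mm → Resistant
Clindamycin (16 mm) ≤ 23 mm ⇒ R
Nitrofurantoin 7 mm: ≤ 9 mm ⇒ Resistant
Doxycycline: 2 μg/mL is = 2 μg/mL — intermediate
Ceftriaxone 0.06 μg/mL: ≤ 4 μg/mL — susceptible
Clarithromycin: 38 mm is ≥ 30 mm → S

S, R, R, R, I, S, S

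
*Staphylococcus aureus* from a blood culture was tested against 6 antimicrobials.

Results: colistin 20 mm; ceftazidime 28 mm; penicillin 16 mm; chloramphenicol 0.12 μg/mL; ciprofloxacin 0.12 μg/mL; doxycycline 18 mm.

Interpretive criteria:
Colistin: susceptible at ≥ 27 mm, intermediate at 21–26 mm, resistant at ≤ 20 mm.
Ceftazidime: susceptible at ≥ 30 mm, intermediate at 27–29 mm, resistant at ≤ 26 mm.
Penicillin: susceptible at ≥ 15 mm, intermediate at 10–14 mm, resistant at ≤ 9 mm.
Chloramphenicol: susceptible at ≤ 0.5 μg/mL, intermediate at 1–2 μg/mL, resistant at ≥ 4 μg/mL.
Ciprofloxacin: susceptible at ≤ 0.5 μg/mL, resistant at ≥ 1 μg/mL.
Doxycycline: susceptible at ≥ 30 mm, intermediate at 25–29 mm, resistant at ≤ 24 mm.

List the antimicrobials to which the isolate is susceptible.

Colistin (20 mm) ≤ 20 mm ⇒ R
Ceftazidime 28 mm: in 27–29 mm → I
Penicillin: 16 mm is ≥ 15 mm ⇒ susceptible
Chloramphenicol (0.12 μg/mL) ≤ 0.5 μg/mL ⇒ susceptible
Ciprofloxacin 0.12 μg/mL: ≤ 0.5 μg/mL ⇒ S
Doxycycline 18 mm: ≤ 24 mm ⇒ resistant

penicillin, chloramphenicol, ciprofloxacin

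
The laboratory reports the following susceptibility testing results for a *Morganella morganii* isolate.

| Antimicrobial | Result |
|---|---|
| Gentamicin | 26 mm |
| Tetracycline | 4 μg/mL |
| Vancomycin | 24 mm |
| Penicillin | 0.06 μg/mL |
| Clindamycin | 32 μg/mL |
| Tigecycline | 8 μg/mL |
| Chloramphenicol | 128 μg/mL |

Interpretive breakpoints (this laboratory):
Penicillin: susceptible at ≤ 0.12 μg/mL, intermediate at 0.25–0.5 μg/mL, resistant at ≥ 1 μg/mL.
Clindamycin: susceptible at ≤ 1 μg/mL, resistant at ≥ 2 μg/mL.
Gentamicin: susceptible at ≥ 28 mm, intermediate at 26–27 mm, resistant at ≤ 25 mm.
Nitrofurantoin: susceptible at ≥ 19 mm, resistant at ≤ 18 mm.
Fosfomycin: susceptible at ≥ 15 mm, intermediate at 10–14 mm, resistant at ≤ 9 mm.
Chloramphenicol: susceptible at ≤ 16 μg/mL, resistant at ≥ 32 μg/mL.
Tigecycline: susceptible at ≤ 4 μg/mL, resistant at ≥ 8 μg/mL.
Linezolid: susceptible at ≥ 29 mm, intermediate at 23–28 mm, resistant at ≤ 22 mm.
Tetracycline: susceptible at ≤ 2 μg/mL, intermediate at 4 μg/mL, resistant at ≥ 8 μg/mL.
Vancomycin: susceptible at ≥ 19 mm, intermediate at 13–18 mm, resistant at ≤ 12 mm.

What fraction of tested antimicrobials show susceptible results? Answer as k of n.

Gentamicin 26 mm: in 26–27 mm — I
Tetracycline 4 μg/mL: = 4 μg/mL → intermediate
Vancomycin (24 mm) ≥ 19 mm — Susceptible
Penicillin: 0.06 μg/mL is ≤ 0.12 μg/mL ⇒ susceptible
Clindamycin 32 μg/mL: ≥ 2 μg/mL ⇒ Resistant
Tigecycline: 8 μg/mL is ≥ 8 μg/mL ⇒ resistant
Chloramphenicol (128 μg/mL) ≥ 32 μg/mL ⇒ resistant
Susceptible: 2/7

2 of 7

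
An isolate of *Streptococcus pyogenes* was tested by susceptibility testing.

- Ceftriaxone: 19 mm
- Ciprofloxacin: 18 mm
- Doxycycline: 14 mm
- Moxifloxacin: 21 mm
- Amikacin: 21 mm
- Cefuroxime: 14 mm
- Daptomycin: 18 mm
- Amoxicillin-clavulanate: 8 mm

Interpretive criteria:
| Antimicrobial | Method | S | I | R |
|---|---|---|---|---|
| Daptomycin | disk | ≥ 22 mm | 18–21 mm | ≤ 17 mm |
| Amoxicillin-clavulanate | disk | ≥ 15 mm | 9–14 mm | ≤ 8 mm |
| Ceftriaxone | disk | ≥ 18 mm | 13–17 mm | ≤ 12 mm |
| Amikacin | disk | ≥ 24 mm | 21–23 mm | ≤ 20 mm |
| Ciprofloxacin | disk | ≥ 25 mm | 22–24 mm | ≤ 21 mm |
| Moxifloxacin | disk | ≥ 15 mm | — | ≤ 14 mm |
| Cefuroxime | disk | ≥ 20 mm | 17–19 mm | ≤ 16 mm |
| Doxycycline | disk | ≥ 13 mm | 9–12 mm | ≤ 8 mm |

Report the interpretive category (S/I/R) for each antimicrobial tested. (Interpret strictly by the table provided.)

S, R, S, S, I, R, I, R

Ceftriaxone (19 mm) ≥ 18 mm — susceptible
Ciprofloxacin 18 mm: ≤ 21 mm — resistant
Doxycycline (14 mm) ≥ 13 mm → susceptible
Moxifloxacin (21 mm) ≥ 15 mm — Susceptible
Amikacin 21 mm: in 21–23 mm ⇒ intermediate
Cefuroxime 14 mm: ≤ 16 mm — resistant
Daptomycin 18 mm: in 18–21 mm → Intermediate
Amoxicillin-clavulanate: 8 mm is ≤ 8 mm → Resistant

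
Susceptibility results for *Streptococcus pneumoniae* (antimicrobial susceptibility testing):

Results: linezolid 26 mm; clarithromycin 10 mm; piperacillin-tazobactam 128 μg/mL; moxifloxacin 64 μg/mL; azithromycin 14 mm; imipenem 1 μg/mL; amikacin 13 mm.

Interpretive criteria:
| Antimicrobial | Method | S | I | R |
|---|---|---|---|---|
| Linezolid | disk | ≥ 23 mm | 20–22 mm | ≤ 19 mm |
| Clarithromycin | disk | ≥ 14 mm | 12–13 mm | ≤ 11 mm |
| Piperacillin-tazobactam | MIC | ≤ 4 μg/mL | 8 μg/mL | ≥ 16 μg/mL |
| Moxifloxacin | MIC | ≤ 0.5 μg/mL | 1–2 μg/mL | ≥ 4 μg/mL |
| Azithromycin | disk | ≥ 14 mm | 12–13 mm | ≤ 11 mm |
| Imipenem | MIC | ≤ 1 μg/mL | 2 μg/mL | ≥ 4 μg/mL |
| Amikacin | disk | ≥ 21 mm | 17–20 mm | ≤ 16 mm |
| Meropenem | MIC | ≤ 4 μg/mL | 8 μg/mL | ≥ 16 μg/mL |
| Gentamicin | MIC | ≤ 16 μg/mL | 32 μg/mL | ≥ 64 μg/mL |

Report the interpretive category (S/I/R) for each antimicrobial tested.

Linezolid: 26 mm is ≥ 23 mm — Susceptible
Clarithromycin 10 mm: ≤ 11 mm ⇒ resistant
Piperacillin-tazobactam: 128 μg/mL is ≥ 16 μg/mL → Resistant
Moxifloxacin: 64 μg/mL is ≥ 4 μg/mL — resistant
Azithromycin (14 mm) ≥ 14 mm → susceptible
Imipenem (1 μg/mL) ≤ 1 μg/mL — S
Amikacin 13 mm: ≤ 16 mm ⇒ Resistant

S, R, R, R, S, S, R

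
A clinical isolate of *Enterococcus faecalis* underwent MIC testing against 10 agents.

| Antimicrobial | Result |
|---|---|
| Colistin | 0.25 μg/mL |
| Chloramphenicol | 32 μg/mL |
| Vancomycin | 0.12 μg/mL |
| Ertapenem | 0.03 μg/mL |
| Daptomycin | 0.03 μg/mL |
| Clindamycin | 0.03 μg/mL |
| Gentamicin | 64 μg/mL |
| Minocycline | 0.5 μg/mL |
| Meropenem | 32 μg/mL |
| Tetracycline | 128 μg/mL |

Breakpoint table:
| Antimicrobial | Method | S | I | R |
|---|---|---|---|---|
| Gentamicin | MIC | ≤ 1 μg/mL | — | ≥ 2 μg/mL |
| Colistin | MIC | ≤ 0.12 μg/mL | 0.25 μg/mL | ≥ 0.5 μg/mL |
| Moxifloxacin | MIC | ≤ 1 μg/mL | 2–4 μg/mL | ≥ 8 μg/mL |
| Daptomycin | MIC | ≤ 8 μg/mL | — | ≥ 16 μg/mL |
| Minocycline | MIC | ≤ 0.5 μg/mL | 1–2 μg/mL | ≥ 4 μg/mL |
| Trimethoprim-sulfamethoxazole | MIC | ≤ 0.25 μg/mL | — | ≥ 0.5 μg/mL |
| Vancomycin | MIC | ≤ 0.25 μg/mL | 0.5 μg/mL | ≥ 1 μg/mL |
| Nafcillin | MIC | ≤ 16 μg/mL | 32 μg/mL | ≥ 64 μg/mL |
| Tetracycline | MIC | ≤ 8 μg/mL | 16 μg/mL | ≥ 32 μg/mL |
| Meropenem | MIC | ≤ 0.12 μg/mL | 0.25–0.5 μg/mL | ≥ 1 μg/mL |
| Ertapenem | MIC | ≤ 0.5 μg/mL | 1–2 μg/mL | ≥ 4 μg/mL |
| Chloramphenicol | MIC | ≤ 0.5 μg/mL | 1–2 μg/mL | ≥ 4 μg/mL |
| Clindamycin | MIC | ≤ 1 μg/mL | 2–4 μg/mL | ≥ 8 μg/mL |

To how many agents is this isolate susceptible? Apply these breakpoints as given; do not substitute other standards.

5

Colistin: 0.25 μg/mL is = 0.25 μg/mL ⇒ I
Chloramphenicol 32 μg/mL: ≥ 4 μg/mL — Resistant
Vancomycin: 0.12 μg/mL is ≤ 0.25 μg/mL — S
Ertapenem 0.03 μg/mL: ≤ 0.5 μg/mL → Susceptible
Daptomycin 0.03 μg/mL: ≤ 8 μg/mL ⇒ S
Clindamycin: 0.03 μg/mL is ≤ 1 μg/mL ⇒ susceptible
Gentamicin 64 μg/mL: ≥ 2 μg/mL ⇒ Resistant
Minocycline 0.5 μg/mL: ≤ 0.5 μg/mL → S
Meropenem: 32 μg/mL is ≥ 1 μg/mL ⇒ R
Tetracycline (128 μg/mL) ≥ 32 μg/mL — R
Susceptible: 5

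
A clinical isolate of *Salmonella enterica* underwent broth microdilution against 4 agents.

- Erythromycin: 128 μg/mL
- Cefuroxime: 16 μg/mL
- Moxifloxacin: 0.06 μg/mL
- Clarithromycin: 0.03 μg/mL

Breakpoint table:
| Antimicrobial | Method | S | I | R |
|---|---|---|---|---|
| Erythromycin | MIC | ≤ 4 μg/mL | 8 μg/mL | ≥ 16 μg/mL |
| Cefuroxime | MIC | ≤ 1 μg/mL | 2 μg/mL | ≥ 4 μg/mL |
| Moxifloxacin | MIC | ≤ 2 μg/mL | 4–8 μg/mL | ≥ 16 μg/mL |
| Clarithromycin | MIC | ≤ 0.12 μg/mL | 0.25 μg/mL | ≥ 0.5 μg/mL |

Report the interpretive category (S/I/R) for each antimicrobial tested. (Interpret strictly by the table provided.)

Erythromycin 128 μg/mL: ≥ 16 μg/mL → R
Cefuroxime 16 μg/mL: ≥ 4 μg/mL — resistant
Moxifloxacin 0.06 μg/mL: ≤ 2 μg/mL → S
Clarithromycin: 0.03 μg/mL is ≤ 0.12 μg/mL — Susceptible

R, R, S, S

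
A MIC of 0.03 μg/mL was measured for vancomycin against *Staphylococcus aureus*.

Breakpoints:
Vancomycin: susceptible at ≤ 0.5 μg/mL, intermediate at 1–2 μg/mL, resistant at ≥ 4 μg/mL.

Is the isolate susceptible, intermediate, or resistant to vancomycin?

Vancomycin: 0.03 μg/mL is ≤ 0.5 μg/mL → S

Susceptible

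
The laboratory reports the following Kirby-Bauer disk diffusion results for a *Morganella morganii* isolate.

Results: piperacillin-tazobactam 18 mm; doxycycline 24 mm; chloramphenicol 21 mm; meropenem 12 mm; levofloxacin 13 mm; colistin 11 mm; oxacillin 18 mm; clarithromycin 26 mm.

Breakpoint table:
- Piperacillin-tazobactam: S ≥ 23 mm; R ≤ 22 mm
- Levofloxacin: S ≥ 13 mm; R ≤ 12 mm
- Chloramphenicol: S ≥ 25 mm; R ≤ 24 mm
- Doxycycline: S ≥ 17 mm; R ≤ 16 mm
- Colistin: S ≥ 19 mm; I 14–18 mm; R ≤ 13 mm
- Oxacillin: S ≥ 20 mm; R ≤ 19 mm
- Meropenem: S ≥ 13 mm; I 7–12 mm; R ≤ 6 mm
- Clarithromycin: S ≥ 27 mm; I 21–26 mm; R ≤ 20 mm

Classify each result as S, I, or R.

R, S, R, I, S, R, R, I

Piperacillin-tazobactam (18 mm) ≤ 22 mm → resistant
Doxycycline: 24 mm is ≥ 17 mm → S
Chloramphenicol: 21 mm is ≤ 24 mm ⇒ R
Meropenem 12 mm: in 7–12 mm ⇒ intermediate
Levofloxacin 13 mm: ≥ 13 mm — S
Colistin (11 mm) ≤ 13 mm — R
Oxacillin 18 mm: ≤ 19 mm ⇒ resistant
Clarithromycin: 26 mm is in 21–26 mm — intermediate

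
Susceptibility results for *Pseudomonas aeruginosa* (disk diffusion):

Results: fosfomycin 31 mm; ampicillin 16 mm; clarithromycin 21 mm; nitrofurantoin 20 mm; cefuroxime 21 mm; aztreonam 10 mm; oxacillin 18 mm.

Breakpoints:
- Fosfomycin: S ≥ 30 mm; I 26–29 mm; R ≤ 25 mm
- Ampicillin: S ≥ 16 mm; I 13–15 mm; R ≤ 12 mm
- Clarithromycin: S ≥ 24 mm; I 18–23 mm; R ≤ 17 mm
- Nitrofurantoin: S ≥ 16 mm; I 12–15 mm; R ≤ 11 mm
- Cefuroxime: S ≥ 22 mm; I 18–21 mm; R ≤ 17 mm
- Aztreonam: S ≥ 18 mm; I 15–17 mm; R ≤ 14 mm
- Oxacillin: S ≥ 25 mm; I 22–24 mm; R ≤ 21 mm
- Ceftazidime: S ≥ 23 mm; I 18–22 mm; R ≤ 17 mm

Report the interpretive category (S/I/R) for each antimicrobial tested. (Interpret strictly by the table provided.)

S, S, I, S, I, R, R

Fosfomycin: 31 mm is ≥ 30 mm → S
Ampicillin 16 mm: ≥ 16 mm — susceptible
Clarithromycin (21 mm) in 18–23 mm → I
Nitrofurantoin: 20 mm is ≥ 16 mm ⇒ susceptible
Cefuroxime (21 mm) in 18–21 mm — I
Aztreonam (10 mm) ≤ 14 mm — Resistant
Oxacillin: 18 mm is ≤ 21 mm → Resistant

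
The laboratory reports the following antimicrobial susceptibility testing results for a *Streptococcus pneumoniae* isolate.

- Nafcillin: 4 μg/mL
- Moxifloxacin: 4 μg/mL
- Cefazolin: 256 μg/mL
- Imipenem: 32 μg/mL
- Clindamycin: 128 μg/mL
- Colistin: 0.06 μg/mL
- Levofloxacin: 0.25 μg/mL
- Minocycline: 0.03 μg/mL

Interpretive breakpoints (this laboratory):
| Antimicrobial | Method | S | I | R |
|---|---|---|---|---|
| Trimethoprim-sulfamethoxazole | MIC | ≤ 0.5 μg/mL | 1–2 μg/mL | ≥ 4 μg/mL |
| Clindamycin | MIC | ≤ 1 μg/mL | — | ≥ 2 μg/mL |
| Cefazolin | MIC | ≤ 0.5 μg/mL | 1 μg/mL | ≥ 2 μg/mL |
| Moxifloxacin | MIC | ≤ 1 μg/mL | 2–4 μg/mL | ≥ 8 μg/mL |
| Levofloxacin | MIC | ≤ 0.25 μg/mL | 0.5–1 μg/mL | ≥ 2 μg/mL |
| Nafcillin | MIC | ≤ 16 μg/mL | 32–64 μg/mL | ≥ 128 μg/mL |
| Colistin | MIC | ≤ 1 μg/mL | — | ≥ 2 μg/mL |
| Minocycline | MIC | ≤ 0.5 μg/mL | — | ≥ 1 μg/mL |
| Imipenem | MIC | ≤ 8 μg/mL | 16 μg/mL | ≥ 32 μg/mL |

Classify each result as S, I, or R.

Nafcillin 4 μg/mL: ≤ 16 μg/mL → susceptible
Moxifloxacin 4 μg/mL: in 2–4 μg/mL ⇒ I
Cefazolin (256 μg/mL) ≥ 2 μg/mL → Resistant
Imipenem (32 μg/mL) ≥ 32 μg/mL — R
Clindamycin (128 μg/mL) ≥ 2 μg/mL → R
Colistin 0.06 μg/mL: ≤ 1 μg/mL ⇒ S
Levofloxacin (0.25 μg/mL) ≤ 0.25 μg/mL → S
Minocycline (0.03 μg/mL) ≤ 0.5 μg/mL → Susceptible

S, I, R, R, R, S, S, S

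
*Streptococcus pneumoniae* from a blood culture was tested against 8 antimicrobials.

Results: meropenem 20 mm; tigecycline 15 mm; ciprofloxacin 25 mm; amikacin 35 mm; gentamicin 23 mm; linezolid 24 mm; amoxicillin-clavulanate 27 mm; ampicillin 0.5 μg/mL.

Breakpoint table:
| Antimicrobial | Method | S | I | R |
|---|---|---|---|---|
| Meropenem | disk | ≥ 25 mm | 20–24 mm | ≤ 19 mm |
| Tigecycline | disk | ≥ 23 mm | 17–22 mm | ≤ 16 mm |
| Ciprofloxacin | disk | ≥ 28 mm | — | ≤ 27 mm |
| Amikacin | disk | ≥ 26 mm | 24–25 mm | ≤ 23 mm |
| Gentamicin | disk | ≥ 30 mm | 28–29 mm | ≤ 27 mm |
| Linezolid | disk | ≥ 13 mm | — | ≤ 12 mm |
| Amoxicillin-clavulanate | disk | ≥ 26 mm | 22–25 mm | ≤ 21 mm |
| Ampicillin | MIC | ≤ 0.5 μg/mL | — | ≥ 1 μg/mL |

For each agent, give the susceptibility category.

I, R, R, S, R, S, S, S

Meropenem 20 mm: in 20–24 mm → Intermediate
Tigecycline: 15 mm is ≤ 16 mm — R
Ciprofloxacin: 25 mm is ≤ 27 mm → R
Amikacin: 35 mm is ≥ 26 mm → Susceptible
Gentamicin: 23 mm is ≤ 27 mm — R
Linezolid (24 mm) ≥ 13 mm — S
Amoxicillin-clavulanate (27 mm) ≥ 26 mm → Susceptible
Ampicillin (0.5 μg/mL) ≤ 0.5 μg/mL ⇒ susceptible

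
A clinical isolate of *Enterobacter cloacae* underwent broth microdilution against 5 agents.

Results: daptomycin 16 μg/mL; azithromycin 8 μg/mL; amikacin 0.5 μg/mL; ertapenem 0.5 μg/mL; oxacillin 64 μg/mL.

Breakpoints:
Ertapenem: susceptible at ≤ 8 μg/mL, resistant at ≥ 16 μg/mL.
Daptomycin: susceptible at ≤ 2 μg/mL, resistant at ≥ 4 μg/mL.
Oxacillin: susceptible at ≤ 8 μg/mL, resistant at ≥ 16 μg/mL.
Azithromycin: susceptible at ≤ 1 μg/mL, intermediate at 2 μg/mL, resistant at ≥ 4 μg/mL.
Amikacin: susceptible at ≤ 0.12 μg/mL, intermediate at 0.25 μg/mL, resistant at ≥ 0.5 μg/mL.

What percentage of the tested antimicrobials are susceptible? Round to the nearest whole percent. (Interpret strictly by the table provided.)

20%

Daptomycin 16 μg/mL: ≥ 4 μg/mL ⇒ Resistant
Azithromycin: 8 μg/mL is ≥ 4 μg/mL — Resistant
Amikacin (0.5 μg/mL) ≥ 0.5 μg/mL ⇒ R
Ertapenem (0.5 μg/mL) ≤ 8 μg/mL ⇒ Susceptible
Oxacillin: 64 μg/mL is ≥ 16 μg/mL → Resistant
Susceptible: 1/5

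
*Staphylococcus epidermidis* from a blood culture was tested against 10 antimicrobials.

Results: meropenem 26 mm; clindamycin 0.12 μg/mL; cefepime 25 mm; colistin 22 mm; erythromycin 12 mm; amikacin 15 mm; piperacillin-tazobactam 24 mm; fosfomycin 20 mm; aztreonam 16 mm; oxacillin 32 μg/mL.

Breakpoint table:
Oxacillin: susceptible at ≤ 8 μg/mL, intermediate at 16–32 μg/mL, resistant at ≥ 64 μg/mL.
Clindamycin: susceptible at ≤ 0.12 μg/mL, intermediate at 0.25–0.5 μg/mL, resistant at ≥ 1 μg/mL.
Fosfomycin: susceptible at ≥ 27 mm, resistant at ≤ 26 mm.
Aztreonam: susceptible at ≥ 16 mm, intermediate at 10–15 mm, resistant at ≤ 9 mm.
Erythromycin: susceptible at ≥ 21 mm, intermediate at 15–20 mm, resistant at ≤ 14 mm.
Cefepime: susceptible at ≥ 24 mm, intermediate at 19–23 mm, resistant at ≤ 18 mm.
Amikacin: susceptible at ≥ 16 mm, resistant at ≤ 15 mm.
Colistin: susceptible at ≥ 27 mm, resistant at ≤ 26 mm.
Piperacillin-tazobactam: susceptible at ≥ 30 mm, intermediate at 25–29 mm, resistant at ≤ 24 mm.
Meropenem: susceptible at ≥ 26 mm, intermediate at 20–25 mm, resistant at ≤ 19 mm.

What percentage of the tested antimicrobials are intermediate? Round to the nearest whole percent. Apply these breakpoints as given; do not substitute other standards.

Meropenem: 26 mm is ≥ 26 mm ⇒ susceptible
Clindamycin (0.12 μg/mL) ≤ 0.12 μg/mL — S
Cefepime (25 mm) ≥ 24 mm — susceptible
Colistin (22 mm) ≤ 26 mm → Resistant
Erythromycin: 12 mm is ≤ 14 mm — R
Amikacin: 15 mm is ≤ 15 mm — resistant
Piperacillin-tazobactam: 24 mm is ≤ 24 mm → R
Fosfomycin: 20 mm is ≤ 26 mm — R
Aztreonam 16 mm: ≥ 16 mm ⇒ Susceptible
Oxacillin 32 μg/mL: in 16–32 μg/mL ⇒ I
Intermediate: 1/10

10%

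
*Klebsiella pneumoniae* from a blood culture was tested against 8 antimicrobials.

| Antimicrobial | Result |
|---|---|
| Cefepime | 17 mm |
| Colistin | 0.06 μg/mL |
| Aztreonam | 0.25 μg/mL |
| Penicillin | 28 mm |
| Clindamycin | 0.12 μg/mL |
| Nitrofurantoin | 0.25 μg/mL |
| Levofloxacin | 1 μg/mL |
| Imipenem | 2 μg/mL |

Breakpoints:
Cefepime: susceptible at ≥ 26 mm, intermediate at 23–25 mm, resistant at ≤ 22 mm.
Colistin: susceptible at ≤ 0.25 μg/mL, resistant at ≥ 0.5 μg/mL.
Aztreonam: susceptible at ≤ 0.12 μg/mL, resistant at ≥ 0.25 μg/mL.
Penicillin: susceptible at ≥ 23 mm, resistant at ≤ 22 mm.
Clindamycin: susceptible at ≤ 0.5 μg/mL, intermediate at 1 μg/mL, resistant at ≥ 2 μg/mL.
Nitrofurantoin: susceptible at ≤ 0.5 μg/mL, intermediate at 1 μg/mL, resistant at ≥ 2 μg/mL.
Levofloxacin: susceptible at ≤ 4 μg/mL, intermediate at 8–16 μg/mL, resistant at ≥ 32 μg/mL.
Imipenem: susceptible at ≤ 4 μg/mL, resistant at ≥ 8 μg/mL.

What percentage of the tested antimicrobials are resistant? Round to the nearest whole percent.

Cefepime: 17 mm is ≤ 22 mm ⇒ resistant
Colistin: 0.06 μg/mL is ≤ 0.25 μg/mL ⇒ Susceptible
Aztreonam (0.25 μg/mL) ≥ 0.25 μg/mL — Resistant
Penicillin (28 mm) ≥ 23 mm ⇒ susceptible
Clindamycin 0.12 μg/mL: ≤ 0.5 μg/mL ⇒ susceptible
Nitrofurantoin (0.25 μg/mL) ≤ 0.5 μg/mL — S
Levofloxacin 1 μg/mL: ≤ 4 μg/mL ⇒ susceptible
Imipenem (2 μg/mL) ≤ 4 μg/mL — S
Resistant: 2/8

25%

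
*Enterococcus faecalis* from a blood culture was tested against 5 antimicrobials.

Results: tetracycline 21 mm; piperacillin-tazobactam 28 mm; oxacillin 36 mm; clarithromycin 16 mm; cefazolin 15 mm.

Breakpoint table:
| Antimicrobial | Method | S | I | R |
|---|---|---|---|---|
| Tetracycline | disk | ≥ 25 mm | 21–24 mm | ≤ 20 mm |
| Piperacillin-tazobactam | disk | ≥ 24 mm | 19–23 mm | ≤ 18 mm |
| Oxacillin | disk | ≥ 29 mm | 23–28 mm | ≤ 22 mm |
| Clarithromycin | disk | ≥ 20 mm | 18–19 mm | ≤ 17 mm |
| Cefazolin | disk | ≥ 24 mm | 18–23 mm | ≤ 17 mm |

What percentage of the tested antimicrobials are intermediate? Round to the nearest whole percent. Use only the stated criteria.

Tetracycline 21 mm: in 21–24 mm ⇒ I
Piperacillin-tazobactam: 28 mm is ≥ 24 mm — Susceptible
Oxacillin (36 mm) ≥ 29 mm — S
Clarithromycin (16 mm) ≤ 17 mm — Resistant
Cefazolin: 15 mm is ≤ 17 mm ⇒ Resistant
Intermediate: 1/5

20%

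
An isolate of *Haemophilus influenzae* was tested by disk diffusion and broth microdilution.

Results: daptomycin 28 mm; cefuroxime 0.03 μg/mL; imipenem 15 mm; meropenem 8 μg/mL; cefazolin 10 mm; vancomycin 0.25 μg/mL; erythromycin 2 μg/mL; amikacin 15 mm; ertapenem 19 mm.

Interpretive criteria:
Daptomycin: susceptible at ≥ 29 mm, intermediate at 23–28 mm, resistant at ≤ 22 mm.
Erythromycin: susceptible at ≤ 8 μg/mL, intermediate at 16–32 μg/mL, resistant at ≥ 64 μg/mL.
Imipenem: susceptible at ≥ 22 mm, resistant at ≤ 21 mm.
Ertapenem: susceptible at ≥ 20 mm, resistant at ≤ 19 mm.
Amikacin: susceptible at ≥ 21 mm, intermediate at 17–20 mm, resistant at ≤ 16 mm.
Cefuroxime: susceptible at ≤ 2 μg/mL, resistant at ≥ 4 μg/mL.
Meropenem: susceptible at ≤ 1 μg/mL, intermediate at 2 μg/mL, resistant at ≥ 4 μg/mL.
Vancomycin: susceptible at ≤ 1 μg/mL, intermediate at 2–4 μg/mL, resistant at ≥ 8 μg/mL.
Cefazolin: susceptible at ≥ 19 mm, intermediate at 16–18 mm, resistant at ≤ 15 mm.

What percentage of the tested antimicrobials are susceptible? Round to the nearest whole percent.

33%

Daptomycin 28 mm: in 23–28 mm → I
Cefuroxime (0.03 μg/mL) ≤ 2 μg/mL → susceptible
Imipenem: 15 mm is ≤ 21 mm — Resistant
Meropenem 8 μg/mL: ≥ 4 μg/mL ⇒ R
Cefazolin: 10 mm is ≤ 15 mm ⇒ Resistant
Vancomycin (0.25 μg/mL) ≤ 1 μg/mL → S
Erythromycin: 2 μg/mL is ≤ 8 μg/mL → Susceptible
Amikacin (15 mm) ≤ 16 mm — R
Ertapenem (19 mm) ≤ 19 mm ⇒ R
Susceptible: 3/9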